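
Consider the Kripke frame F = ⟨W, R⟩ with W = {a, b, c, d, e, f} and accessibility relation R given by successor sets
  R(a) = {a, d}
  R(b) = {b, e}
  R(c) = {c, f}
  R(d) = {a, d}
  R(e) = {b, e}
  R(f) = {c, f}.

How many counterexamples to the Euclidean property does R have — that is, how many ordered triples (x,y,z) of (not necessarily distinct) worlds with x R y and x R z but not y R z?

R is Euclidean; there are no such tuples.

0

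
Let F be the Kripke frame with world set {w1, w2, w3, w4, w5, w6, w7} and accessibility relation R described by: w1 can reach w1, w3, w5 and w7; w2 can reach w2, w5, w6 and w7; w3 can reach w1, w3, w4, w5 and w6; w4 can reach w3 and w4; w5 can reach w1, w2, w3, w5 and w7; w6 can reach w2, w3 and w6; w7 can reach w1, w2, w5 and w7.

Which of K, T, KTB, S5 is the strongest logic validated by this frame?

Reflexive (axiom T): yes — every world is R-related to itself.
Symmetric (axiom B): yes — every pair in R has its reverse in R.
Euclidean (axiom 5): no — w1 R w3 and w1 R w7, but not w3 R w7.
So F validates K, T, KTB; S5 would additionally require R to be Euclidean. The strongest is KTB.

KTB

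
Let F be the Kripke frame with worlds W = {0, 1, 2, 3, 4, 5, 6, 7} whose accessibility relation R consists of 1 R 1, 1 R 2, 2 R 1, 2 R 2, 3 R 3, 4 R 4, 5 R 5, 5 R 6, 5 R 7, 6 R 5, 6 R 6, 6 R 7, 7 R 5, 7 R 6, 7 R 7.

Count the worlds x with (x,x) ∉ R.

Enumerating: 0.

1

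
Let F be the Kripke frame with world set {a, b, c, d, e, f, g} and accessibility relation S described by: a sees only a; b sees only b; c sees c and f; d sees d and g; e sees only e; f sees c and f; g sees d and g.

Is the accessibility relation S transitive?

Yes

Transitive: yes — every two-step S-path is closed by a direct edge.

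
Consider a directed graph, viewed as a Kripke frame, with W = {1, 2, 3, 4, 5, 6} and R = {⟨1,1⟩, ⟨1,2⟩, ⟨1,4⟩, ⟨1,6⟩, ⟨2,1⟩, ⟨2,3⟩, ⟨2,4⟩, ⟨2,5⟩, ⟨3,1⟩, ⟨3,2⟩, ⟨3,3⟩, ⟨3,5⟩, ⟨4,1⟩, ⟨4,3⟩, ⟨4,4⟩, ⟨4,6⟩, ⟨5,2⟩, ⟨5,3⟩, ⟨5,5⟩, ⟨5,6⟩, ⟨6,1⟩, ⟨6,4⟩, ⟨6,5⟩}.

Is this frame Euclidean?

No

Euclidean: no — 1 R 2 and 1 R 6, but not 2 R 6.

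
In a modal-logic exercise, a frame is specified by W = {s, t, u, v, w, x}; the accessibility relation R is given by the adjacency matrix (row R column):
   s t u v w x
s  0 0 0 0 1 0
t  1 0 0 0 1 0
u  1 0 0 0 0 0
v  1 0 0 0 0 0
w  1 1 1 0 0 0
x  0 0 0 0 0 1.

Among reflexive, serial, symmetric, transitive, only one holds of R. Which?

serial

Reflexive: no — s is not related to itself.
Serial: yes — every world has a successor (e.g. s R w).
Symmetric: no — t R s but not s R t.
Transitive: no — s R w and w R t, but not s R t.
Only serial holds.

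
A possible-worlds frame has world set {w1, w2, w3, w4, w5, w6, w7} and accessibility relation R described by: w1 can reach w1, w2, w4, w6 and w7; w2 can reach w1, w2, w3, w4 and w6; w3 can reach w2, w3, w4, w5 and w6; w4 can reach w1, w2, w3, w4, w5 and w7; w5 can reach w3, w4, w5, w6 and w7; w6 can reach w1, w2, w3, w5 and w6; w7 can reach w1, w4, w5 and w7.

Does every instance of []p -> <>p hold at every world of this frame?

By correspondence theory, D is valid on a frame iff R is serial.
Serial: yes — every world has a successor (e.g. w1 R w1).

Yes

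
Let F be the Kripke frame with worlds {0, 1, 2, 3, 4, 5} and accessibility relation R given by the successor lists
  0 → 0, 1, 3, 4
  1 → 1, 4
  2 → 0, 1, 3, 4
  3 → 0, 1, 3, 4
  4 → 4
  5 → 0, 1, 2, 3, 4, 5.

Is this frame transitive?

Transitive: yes — every two-step R-path is closed by a direct edge.

Yes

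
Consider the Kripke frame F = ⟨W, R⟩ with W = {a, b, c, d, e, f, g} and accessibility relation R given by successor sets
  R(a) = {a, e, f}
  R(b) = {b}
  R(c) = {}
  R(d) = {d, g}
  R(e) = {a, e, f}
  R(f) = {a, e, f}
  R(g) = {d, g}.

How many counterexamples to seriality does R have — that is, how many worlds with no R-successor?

1

Enumerating: c.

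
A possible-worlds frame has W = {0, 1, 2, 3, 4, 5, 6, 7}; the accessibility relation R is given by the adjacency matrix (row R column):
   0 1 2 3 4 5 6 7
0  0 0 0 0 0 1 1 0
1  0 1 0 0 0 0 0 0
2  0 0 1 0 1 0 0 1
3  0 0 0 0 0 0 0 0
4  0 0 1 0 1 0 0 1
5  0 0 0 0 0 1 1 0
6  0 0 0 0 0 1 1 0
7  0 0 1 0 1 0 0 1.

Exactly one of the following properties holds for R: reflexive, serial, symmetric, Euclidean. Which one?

Euclidean

Reflexive: no — 0 is not related to itself.
Serial: no — 3 has no R-successor.
Symmetric: no — 0 R 5 but not 5 R 0.
Euclidean: yes — any two successors of a common world are R-related.
Only Euclidean holds.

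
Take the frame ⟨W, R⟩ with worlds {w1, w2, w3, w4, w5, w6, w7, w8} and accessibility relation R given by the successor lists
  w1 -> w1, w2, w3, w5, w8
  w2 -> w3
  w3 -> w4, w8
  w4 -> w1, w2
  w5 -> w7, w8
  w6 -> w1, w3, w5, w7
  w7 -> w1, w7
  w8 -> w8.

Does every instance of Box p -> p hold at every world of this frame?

The schema T characterises exactly the reflexive frames.
Reflexive: no — w2 is not related to itself.

No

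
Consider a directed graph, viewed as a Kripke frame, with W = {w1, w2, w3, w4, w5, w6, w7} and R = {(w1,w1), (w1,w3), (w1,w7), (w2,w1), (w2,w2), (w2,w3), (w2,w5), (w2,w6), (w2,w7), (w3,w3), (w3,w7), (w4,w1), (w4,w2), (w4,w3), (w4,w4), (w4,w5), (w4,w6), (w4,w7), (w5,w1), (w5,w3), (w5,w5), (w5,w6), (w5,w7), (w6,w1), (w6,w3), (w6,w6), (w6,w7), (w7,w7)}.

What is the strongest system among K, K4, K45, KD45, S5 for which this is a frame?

Transitive (axiom 4): yes — every two-step R-path is closed by a direct edge.
Euclidean (axiom 5): no — w1 R w7 and w1 R w3, but not w7 R w3.
Serial (axiom D): yes — every world has a successor (e.g. w1 R w1).
Reflexive (axiom T): yes — every world is R-related to itself.
So F validates K, K4; K45 would additionally require R to be Euclidean. The strongest is K4.

K4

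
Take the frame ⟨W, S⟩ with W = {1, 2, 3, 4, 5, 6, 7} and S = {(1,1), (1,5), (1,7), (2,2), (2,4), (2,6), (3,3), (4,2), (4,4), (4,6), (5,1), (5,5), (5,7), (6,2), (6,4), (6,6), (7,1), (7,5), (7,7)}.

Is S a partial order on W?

Reflexive: yes — every world is S-related to itself.
Transitive: yes — every two-step S-path is closed by a direct edge.
Antisymmetric: no — 1 S 5 and 5 S 1 with 1 ≠ 5.
So S is not a partial order.

No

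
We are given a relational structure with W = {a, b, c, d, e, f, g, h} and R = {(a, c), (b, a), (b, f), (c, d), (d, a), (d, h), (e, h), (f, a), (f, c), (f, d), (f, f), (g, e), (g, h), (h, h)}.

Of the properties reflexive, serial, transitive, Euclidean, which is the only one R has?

Reflexive: no — a is not related to itself.
Serial: yes — every world has a successor (e.g. a R c).
Transitive: no — a R c and c R d, but not a R d.
Euclidean: no — b R a and b R f, but not a R f.
Only serial holds.

serial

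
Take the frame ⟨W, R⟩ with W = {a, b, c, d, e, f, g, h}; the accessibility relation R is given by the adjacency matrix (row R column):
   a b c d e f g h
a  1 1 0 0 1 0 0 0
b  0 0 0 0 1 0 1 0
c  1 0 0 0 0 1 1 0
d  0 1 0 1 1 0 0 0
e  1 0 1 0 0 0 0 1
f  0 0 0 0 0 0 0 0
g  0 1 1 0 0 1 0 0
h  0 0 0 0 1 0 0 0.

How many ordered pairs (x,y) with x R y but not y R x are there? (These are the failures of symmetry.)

8

Enumerating: (a,b), (b,e), (c,a), (c,f), (d,b), (d,e), (e,c), (g,f).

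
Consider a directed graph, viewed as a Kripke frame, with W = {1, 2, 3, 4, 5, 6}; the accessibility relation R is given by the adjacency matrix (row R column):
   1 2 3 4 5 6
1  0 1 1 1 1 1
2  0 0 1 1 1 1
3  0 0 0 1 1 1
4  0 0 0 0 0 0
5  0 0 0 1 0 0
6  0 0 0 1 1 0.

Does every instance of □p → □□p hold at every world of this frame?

By correspondence theory, 4 is valid on a frame iff R is transitive.
Transitive: yes — every two-step R-path is closed by a direct edge.

Yes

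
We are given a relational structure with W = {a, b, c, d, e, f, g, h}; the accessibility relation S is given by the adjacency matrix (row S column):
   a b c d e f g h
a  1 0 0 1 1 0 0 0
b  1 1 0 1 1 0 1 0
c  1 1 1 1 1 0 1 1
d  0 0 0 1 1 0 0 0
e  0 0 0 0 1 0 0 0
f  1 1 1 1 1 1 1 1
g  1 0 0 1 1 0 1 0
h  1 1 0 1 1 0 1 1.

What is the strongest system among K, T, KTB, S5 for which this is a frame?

T

Reflexive (axiom T): yes — every world is S-related to itself.
Symmetric (axiom B): no — a S d but not d S a.
Euclidean (axiom 5): no — a S e and a S d, but not e S d.
So F validates K, T; KTB would additionally require S to be symmetric. The strongest is T.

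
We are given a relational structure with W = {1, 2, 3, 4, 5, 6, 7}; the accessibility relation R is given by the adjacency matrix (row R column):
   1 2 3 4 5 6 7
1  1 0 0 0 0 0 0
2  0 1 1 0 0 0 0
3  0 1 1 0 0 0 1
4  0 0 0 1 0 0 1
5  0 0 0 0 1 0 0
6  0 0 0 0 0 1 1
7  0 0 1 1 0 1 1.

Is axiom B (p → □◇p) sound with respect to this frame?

Yes

The schema B characterises exactly the symmetric frames.
Symmetric: yes — every pair in R has its reverse in R.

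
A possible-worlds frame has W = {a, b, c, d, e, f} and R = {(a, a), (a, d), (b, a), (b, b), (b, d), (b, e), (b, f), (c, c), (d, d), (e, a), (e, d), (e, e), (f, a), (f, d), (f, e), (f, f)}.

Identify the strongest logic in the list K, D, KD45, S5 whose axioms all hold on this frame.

D

Serial (axiom D): yes — every world has a successor (e.g. a R a).
Euclidean (axiom 5): no — b R a and b R e, but not a R e.
Transitive (axiom 4): yes — every two-step R-path is closed by a direct edge.
Reflexive (axiom T): yes — every world is R-related to itself.
So F validates K, D; KD45 would additionally require R to be Euclidean. The strongest is D.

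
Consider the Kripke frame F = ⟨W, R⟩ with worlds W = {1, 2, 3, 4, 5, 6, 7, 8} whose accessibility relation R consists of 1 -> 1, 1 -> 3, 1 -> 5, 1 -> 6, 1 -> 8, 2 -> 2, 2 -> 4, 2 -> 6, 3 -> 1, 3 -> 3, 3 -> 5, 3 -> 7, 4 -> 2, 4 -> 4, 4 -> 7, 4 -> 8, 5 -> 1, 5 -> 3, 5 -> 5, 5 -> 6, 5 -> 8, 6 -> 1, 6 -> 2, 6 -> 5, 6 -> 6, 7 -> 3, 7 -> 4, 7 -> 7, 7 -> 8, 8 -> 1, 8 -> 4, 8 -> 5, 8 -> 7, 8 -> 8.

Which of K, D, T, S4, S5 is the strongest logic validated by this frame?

T

Serial (axiom D): yes — every world has a successor (e.g. 1 R 1).
Reflexive (axiom T): yes — every world is R-related to itself.
Transitive (axiom 4): no — 1 R 3 and 3 R 7, but not 1 R 7.
Euclidean (axiom 5): no — 1 R 3 and 1 R 6, but not 3 R 6.
So F validates K, D, T; S4 would additionally require R to be transitive. The strongest is T.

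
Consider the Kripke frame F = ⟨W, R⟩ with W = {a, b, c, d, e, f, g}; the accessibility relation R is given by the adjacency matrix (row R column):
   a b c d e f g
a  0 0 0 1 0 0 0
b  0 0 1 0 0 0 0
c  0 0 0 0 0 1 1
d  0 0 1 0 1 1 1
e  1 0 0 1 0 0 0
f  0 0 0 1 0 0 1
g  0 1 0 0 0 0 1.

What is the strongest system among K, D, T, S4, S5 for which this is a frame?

D

Serial (axiom D): yes — every world has a successor (e.g. a R d).
Reflexive (axiom T): no — a is not related to itself.
Transitive (axiom 4): no — a R d and d R c, but not a R c.
Euclidean (axiom 5): no — c R g and c R f, but not g R f.
So F validates K, D; T would additionally require R to be reflexive. The strongest is D.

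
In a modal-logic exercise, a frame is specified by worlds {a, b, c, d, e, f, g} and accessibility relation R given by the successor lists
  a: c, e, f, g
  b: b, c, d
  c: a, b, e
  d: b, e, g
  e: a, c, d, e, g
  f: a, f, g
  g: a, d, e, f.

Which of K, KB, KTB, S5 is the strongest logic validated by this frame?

KB

Symmetric (axiom B): yes — every pair in R has its reverse in R.
Reflexive (axiom T): no — a is not related to itself.
Euclidean (axiom 5): no — a R c and a R f, but not c R f.
So F validates K, KB; KTB would additionally require R to be reflexive. The strongest is KB.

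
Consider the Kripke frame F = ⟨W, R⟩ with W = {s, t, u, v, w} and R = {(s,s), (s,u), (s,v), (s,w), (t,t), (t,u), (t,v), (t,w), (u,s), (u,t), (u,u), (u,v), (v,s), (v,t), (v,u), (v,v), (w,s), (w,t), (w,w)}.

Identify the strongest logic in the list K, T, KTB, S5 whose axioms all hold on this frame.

Reflexive (axiom T): yes — every world is R-related to itself.
Symmetric (axiom B): yes — every pair in R has its reverse in R.
Euclidean (axiom 5): no — s R u and s R w, but not u R w.
So F validates K, T, KTB; S5 would additionally require R to be Euclidean. The strongest is KTB.

KTB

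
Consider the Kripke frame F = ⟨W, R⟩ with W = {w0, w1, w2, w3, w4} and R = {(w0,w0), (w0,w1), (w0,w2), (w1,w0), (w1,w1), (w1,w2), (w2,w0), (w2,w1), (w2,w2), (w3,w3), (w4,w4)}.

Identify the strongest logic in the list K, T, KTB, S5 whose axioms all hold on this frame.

S5

Reflexive (axiom T): yes — every world is R-related to itself.
Symmetric (axiom B): yes — every pair in R has its reverse in R.
Euclidean (axiom 5): yes — any two successors of a common world are R-related.
So F validates K, T, KTB, S5. The strongest is S5.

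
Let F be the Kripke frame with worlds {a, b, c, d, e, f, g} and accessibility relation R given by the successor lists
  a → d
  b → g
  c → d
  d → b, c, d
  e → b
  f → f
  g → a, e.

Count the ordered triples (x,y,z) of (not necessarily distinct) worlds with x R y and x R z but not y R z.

Enumerating: (b,g,g), (d,b,b), (d,b,c), (d,b,d), (d,c,b), (d,c,c), (e,b,b), (g,a,a), (g,a,e), (g,e,a), (g,e,e).

11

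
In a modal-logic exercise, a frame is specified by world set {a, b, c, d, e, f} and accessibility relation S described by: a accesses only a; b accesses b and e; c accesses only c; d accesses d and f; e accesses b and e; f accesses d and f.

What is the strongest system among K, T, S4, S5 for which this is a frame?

Reflexive (axiom T): yes — every world is S-related to itself.
Transitive (axiom 4): yes — every two-step S-path is closed by a direct edge.
Euclidean (axiom 5): yes — any two successors of a common world are S-related.
So F validates K, T, S4, S5. The strongest is S5.

S5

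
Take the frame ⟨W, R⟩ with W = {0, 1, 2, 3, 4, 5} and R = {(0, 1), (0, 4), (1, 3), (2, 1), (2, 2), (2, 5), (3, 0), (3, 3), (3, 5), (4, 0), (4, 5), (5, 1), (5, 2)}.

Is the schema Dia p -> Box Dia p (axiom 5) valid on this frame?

No

Axiom 5 corresponds to the accessibility relation being Euclidean.
Euclidean: no — 0 R 1 and 0 R 4, but not 1 R 4.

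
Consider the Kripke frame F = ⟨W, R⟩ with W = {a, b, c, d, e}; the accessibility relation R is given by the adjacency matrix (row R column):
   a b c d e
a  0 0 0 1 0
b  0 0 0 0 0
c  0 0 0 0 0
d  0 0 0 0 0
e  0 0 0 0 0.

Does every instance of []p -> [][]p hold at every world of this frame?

Yes

Axiom 4 corresponds to the accessibility relation being transitive.
Transitive: yes — every two-step R-path is closed by a direct edge.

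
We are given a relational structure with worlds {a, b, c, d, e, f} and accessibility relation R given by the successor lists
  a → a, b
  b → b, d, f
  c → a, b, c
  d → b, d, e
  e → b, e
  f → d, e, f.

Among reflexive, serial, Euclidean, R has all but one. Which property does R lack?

Reflexive: yes — every world is R-related to itself.
Serial: yes — every world has a successor (e.g. a R a).
Euclidean: no — b R d and b R f, but not d R f.
Only Euclidean fails.

Euclidean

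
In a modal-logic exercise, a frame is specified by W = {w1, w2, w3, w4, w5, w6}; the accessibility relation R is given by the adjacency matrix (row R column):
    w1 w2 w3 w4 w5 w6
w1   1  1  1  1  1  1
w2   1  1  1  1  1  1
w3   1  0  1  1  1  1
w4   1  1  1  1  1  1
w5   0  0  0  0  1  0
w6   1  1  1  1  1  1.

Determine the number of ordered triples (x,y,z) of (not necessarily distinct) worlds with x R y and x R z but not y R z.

Enumerating: (w1,w3,w2), (w1,w5,w1), (w1,w5,w2), (w1,w5,w3), (w1,w5,w4), (w1,w5,w6), (w2,w3,w2), (w2,w5,w1), (w2,w5,w2), (w2,w5,w3), (w2,w5,w4), (w2,w5,w6), … and 16 more.
Total: 28.

28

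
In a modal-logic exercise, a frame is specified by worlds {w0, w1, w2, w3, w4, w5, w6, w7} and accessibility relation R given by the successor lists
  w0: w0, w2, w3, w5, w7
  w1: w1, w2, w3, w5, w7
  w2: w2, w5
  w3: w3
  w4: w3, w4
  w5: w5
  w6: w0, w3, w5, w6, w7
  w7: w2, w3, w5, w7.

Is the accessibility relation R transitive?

Transitive: no — w6 R w0 and w0 R w2, but not w6 R w2.

No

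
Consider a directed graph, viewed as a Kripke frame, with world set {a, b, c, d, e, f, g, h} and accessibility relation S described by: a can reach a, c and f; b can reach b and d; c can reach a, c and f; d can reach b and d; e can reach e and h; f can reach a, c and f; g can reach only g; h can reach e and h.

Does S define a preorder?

Yes

Reflexive: yes — every world is S-related to itself.
Transitive: yes — every two-step S-path is closed by a direct edge.
So S is a preorder.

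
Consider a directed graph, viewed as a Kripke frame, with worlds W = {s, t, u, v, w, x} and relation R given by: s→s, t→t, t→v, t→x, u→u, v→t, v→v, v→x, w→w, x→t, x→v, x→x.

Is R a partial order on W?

Reflexive: yes — every world is R-related to itself.
Transitive: yes — every two-step R-path is closed by a direct edge.
Antisymmetric: no — t R v and v R t with t ≠ v.
So R is not a partial order.

No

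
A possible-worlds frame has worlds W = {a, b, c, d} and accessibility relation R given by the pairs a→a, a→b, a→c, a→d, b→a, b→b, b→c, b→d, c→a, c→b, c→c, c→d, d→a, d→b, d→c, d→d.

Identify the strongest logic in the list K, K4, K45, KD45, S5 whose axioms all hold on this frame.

S5

Transitive (axiom 4): yes — every two-step R-path is closed by a direct edge.
Euclidean (axiom 5): yes — any two successors of a common world are R-related.
Serial (axiom D): yes — every world has a successor (e.g. a R a).
Reflexive (axiom T): yes — every world is R-related to itself.
So F validates K, K4, K45, KD45, S5. The strongest is S5.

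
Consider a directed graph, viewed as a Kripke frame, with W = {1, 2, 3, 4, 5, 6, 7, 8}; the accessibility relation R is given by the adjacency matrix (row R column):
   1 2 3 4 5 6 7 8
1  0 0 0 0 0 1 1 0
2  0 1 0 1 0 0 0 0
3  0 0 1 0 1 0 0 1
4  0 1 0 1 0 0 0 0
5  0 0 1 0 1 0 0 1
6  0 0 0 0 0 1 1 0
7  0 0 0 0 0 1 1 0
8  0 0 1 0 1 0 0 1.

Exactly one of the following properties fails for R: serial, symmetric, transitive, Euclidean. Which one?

Serial: yes — every world has a successor (e.g. 1 R 6).
Symmetric: no — 1 R 6 but not 6 R 1.
Transitive: yes — every two-step R-path is closed by a direct edge.
Euclidean: yes — any two successors of a common world are R-related.
Only symmetric fails.

symmetric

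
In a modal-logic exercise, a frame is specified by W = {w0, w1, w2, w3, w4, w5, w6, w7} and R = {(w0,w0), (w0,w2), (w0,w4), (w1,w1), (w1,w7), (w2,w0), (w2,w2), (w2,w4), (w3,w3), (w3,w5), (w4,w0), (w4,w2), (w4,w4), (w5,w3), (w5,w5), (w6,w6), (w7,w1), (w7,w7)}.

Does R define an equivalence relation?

Yes

Reflexive: yes — every world is R-related to itself.
Symmetric: yes — every pair in R has its reverse in R.
Transitive: yes — every two-step R-path is closed by a direct edge.
So R is an equivalence relation.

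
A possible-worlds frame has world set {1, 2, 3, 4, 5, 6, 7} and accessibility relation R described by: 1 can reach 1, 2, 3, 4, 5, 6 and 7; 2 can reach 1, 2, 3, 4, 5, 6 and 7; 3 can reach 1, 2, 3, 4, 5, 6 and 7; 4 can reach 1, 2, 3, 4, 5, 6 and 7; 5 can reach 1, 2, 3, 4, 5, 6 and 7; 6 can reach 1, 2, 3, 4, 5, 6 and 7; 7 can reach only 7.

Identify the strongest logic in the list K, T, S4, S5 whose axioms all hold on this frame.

Reflexive (axiom T): yes — every world is R-related to itself.
Transitive (axiom 4): yes — every two-step R-path is closed by a direct edge.
Euclidean (axiom 5): no — 1 R 7 and 1 R 2, but not 7 R 2.
So F validates K, T, S4; S5 would additionally require R to be Euclidean. The strongest is S4.

S4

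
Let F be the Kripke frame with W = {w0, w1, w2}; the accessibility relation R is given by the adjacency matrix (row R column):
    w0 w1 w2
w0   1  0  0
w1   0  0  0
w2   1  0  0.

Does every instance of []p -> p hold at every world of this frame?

No

By correspondence theory, T is valid on a frame iff R is reflexive.
Reflexive: no — w1 is not related to itself.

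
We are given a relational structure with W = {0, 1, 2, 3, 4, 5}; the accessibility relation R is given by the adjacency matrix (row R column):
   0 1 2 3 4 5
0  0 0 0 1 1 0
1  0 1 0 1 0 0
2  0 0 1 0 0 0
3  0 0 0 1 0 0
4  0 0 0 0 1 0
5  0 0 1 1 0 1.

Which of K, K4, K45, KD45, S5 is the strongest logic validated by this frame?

Transitive (axiom 4): yes — every two-step R-path is closed by a direct edge.
Euclidean (axiom 5): no — 0 R 3 and 0 R 4, but not 3 R 4.
Serial (axiom D): yes — every world has a successor (e.g. 0 R 3).
Reflexive (axiom T): no — 0 is not related to itself.
So F validates K, K4; K45 would additionally require R to be Euclidean. The strongest is K4.

K4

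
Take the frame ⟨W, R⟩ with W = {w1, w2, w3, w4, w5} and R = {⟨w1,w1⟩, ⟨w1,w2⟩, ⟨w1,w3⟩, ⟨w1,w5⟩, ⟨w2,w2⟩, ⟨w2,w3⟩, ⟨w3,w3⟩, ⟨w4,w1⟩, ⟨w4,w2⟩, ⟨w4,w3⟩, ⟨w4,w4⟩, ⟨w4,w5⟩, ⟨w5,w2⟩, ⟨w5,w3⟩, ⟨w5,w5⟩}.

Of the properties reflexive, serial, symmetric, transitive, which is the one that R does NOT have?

symmetric

Reflexive: yes — every world is R-related to itself.
Serial: yes — every world has a successor (e.g. w1 R w1).
Symmetric: no — w1 R w2 but not w2 R w1.
Transitive: yes — every two-step R-path is closed by a direct edge.
Only symmetric fails.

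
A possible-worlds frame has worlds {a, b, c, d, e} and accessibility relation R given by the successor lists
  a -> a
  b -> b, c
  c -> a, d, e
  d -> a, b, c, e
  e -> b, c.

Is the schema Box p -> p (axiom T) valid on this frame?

The schema T characterises exactly the reflexive frames.
Reflexive: no — c is not related to itself.

No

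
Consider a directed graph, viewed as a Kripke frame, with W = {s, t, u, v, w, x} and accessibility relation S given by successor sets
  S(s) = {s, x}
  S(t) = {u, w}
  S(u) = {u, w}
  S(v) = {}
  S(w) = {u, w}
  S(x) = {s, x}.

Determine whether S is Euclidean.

Yes

Euclidean: yes — any two successors of a common world are S-related.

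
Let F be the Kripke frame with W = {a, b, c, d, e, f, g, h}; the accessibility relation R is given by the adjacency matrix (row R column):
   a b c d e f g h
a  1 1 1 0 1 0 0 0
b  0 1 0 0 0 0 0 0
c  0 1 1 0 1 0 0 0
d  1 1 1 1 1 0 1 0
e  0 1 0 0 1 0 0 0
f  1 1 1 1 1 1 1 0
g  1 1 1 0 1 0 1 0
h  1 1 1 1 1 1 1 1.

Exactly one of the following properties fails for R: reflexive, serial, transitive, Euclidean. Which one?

Reflexive: yes — every world is R-related to itself.
Serial: yes — every world has a successor (e.g. a R a).
Transitive: yes — every two-step R-path is closed by a direct edge.
Euclidean: no — a R b and a R c, but not b R c.
Only Euclidean fails.

Euclidean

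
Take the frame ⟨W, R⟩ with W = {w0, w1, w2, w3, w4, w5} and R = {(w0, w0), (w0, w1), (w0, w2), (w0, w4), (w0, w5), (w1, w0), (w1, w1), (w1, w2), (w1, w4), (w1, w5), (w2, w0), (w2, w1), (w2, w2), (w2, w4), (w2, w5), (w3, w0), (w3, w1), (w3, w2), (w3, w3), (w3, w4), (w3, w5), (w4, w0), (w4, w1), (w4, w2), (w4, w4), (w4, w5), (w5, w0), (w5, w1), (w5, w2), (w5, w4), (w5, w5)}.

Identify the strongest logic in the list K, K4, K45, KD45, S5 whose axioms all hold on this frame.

K4

Transitive (axiom 4): yes — every two-step R-path is closed by a direct edge.
Euclidean (axiom 5): no — w3 R w0 and w3 R w3, but not w0 R w3.
Serial (axiom D): yes — every world has a successor (e.g. w0 R w0).
Reflexive (axiom T): yes — every world is R-related to itself.
So F validates K, K4; K45 would additionally require R to be Euclidean. The strongest is K4.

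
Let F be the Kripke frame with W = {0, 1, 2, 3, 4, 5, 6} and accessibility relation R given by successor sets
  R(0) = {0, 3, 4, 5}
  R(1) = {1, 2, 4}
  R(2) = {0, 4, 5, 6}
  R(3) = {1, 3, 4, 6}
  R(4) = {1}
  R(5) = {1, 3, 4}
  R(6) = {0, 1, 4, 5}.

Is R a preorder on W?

No

Reflexive: no — 2 is not related to itself.
Transitive: no — 0 R 3 and 3 R 1, but not 0 R 1.
So R is not a preorder.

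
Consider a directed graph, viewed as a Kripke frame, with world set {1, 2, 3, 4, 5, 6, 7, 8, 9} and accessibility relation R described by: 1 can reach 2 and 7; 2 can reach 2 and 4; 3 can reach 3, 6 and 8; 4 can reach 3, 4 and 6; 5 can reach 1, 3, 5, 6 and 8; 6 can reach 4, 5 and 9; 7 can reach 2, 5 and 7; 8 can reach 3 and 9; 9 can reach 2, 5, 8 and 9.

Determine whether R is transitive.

No

Transitive: no — 1 R 2 and 2 R 4, but not 1 R 4.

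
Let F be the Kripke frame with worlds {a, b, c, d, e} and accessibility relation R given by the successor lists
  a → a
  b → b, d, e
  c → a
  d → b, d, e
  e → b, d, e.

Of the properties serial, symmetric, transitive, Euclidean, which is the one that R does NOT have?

symmetric

Serial: yes — every world has a successor (e.g. a R a).
Symmetric: no — c R a but not a R c.
Transitive: yes — every two-step R-path is closed by a direct edge.
Euclidean: yes — any two successors of a common world are R-related.
Only symmetric fails.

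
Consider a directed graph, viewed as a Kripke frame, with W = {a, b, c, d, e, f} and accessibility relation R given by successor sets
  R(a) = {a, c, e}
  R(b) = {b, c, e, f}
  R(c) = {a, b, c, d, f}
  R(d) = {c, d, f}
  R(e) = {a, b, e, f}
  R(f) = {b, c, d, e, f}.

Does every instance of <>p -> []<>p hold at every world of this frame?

No

Axiom 5 corresponds to the accessibility relation being Euclidean.
Euclidean: no — a R c and a R e, but not c R e.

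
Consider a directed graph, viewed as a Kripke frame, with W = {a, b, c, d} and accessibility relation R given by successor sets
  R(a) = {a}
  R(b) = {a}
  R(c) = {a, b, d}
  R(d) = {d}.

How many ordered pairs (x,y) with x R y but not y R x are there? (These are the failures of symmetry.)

4

Enumerating: (b,a), (c,a), (c,b), (c,d).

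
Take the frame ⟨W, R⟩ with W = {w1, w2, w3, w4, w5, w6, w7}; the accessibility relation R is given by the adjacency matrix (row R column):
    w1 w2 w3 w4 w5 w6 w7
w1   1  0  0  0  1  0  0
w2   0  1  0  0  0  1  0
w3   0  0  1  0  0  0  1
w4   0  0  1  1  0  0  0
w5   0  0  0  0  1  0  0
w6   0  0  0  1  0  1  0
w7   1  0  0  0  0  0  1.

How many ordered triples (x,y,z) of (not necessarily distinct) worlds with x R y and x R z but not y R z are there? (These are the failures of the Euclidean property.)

6

Enumerating: (w1,w5,w1), (w2,w6,w2), (w3,w7,w3), (w4,w3,w4), (w6,w4,w6), (w7,w1,w7).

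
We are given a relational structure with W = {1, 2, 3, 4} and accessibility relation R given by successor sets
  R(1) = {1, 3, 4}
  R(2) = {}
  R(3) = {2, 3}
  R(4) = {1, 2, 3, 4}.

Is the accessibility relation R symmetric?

No

Symmetric: no — 1 R 3 but not 3 R 1.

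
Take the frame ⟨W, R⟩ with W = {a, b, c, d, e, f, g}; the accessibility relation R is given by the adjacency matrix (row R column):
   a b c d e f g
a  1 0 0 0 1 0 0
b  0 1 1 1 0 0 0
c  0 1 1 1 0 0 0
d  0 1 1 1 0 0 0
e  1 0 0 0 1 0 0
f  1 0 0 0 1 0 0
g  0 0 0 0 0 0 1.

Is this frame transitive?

Transitive: yes — every two-step R-path is closed by a direct edge.

Yes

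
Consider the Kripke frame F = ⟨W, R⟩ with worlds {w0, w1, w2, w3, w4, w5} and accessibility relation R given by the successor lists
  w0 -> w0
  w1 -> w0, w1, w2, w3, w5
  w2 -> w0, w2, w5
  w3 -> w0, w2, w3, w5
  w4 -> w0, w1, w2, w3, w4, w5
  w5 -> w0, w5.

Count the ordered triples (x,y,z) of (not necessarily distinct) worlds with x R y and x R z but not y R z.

35

Enumerating: (w1,w0,w1), (w1,w0,w2), (w1,w0,w3), (w1,w0,w5), (w1,w2,w1), (w1,w2,w3), (w1,w3,w1), (w1,w5,w1), (w1,w5,w2), (w1,w5,w3), (w2,w0,w2), (w2,w0,w5), … and 23 more.
Total: 35.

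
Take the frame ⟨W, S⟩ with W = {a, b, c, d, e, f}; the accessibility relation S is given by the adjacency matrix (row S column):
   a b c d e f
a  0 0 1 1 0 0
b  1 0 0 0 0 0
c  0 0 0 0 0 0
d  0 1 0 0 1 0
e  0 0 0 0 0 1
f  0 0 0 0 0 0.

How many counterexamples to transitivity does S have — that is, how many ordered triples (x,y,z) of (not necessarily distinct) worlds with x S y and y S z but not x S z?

6

Enumerating: (a,d,b), (a,d,e), (b,a,c), (b,a,d), (d,b,a), (d,e,f).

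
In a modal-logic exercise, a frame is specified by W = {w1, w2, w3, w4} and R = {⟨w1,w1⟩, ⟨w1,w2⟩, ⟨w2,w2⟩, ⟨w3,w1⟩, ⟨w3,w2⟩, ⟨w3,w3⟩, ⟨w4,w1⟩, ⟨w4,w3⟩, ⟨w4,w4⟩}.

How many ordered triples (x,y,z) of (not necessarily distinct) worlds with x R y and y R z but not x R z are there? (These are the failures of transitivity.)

2

Enumerating: (w4,w1,w2), (w4,w3,w2).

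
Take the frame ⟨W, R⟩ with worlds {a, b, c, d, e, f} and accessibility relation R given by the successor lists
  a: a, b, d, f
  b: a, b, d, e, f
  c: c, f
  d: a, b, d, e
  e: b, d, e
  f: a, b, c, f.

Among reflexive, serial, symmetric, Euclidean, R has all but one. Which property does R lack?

Euclidean

Reflexive: yes — every world is R-related to itself.
Serial: yes — every world has a successor (e.g. a R a).
Symmetric: yes — every pair in R has its reverse in R.
Euclidean: no — a R d and a R f, but not d R f.
Only Euclidean fails.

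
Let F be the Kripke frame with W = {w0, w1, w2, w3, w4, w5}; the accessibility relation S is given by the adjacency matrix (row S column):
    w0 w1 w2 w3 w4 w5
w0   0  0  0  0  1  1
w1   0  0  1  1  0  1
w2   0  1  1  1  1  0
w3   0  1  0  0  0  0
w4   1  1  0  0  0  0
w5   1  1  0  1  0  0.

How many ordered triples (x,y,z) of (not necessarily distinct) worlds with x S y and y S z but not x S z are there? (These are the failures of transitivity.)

24

Enumerating: (w0,w4,w0), (w0,w4,w1), (w0,w5,w0), (w0,w5,w1), (w0,w5,w3), (w1,w2,w1), (w1,w2,w4), (w1,w3,w1), (w1,w5,w0), (w1,w5,w1), (w2,w1,w5), (w2,w4,w0), … and 12 more.
Total: 24.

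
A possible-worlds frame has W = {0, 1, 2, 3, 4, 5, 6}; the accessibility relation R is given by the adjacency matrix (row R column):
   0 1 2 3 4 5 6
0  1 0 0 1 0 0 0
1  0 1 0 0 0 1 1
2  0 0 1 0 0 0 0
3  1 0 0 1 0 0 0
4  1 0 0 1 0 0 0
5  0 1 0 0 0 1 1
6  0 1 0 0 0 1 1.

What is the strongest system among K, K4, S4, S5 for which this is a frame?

Transitive (axiom 4): yes — every two-step R-path is closed by a direct edge.
Reflexive (axiom T): no — 4 is not related to itself.
Euclidean (axiom 5): yes — any two successors of a common world are R-related.
So F validates K, K4; S4 would additionally require R to be reflexive. The strongest is K4.

K4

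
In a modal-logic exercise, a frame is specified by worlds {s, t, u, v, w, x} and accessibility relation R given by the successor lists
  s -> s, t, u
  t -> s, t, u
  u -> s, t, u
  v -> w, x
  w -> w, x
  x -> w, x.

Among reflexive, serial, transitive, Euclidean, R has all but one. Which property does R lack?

Reflexive: no — v is not related to itself.
Serial: yes — every world has a successor (e.g. s R s).
Transitive: yes — every two-step R-path is closed by a direct edge.
Euclidean: yes — any two successors of a common world are R-related.
Only reflexive fails.

reflexive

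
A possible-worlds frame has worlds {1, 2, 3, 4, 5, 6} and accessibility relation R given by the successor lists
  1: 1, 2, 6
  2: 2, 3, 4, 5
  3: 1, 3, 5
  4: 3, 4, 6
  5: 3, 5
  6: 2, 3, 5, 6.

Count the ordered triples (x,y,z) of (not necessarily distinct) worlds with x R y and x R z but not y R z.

20

Enumerating: (1,2,1), (1,2,6), (1,6,1), (2,3,2), (2,3,4), (2,4,2), (2,4,5), (2,5,2), (2,5,4), (3,1,3), (3,1,5), (3,5,1), … and 8 more.
Total: 20.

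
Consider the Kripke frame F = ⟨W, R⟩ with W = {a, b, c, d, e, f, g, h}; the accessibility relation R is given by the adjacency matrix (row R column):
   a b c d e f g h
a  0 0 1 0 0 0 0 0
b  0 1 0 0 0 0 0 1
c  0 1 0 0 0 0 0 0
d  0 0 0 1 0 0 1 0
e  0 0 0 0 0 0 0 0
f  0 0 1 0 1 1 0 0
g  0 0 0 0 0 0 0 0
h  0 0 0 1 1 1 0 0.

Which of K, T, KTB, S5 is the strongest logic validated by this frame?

Reflexive (axiom T): no — a is not related to itself.
Symmetric (axiom B): no — a R c but not c R a.
Euclidean (axiom 5): no — f R c and f R e, but not c R e.
So F validates K; T would additionally require R to be reflexive. The strongest is K.

K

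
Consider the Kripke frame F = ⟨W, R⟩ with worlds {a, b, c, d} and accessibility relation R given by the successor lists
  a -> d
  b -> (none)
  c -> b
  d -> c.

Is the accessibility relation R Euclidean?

No

Euclidean: no — a R d and a R d, but not d R d.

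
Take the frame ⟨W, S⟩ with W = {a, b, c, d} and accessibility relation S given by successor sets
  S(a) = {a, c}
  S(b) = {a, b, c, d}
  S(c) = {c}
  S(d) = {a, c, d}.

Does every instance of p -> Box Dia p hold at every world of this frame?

No

The schema B characterises exactly the symmetric frames.
Symmetric: no — a S c but not c S a.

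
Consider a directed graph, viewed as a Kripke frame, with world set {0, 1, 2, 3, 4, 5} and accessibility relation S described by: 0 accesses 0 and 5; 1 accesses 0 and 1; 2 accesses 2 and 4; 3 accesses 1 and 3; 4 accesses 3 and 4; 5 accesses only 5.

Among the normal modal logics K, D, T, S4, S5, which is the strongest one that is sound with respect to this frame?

Serial (axiom D): yes — every world has a successor (e.g. 0 S 0).
Reflexive (axiom T): yes — every world is S-related to itself.
Transitive (axiom 4): no — 1 S 0 and 0 S 5, but not 1 S 5.
Euclidean (axiom 5): no — 0 S 5 and 0 S 0, but not 5 S 0.
So F validates K, D, T; S4 would additionally require S to be transitive. The strongest is T.

T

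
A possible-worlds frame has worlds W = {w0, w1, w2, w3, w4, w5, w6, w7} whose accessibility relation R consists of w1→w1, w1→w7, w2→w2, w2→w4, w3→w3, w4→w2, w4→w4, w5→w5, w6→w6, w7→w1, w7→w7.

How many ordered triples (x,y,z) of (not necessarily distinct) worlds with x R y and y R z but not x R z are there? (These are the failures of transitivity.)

R is transitive; there are no such tuples.

0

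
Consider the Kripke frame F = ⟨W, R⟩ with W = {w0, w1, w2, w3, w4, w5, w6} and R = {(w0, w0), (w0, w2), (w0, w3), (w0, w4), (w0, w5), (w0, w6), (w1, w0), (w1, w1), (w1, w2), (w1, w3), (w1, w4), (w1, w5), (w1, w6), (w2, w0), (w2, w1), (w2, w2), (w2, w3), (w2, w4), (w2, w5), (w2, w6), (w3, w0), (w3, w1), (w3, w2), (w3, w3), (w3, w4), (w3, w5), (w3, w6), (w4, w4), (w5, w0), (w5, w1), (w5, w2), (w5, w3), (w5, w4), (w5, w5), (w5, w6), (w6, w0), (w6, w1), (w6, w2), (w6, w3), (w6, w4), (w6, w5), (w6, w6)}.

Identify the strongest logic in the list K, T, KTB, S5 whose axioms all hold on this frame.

Reflexive (axiom T): yes — every world is R-related to itself.
Symmetric (axiom B): no — w0 R w4 but not w4 R w0.
Euclidean (axiom 5): no — w0 R w4 and w0 R w2, but not w4 R w2.
So F validates K, T; KTB would additionally require R to be symmetric. The strongest is T.

T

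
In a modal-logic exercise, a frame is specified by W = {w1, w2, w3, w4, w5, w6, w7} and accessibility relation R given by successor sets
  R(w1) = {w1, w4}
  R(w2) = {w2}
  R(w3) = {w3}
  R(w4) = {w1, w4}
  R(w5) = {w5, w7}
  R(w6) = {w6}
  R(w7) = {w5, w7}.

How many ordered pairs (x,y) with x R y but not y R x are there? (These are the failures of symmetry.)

0

R is symmetric; there are no such tuples.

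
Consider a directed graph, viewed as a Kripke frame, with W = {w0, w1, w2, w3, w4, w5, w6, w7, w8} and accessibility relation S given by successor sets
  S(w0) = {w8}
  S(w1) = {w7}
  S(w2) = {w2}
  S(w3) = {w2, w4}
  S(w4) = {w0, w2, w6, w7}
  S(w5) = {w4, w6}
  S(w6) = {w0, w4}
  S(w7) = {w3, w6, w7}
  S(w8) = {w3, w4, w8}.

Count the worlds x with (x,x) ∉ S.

Enumerating: w0, w1, w3, w4, w5, w6.

6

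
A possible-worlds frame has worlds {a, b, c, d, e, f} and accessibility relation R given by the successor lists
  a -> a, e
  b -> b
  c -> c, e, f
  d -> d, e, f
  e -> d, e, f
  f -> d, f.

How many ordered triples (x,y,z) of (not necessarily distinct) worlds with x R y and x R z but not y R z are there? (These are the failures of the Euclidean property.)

Enumerating: (a,e,a), (c,e,c), (c,f,c), (c,f,e), (d,f,e), (e,f,e).

6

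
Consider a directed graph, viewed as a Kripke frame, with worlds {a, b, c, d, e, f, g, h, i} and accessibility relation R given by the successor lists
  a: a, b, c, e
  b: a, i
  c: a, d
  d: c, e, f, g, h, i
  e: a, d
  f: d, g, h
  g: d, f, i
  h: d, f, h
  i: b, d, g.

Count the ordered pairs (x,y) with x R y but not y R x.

R is symmetric; there are no such tuples.

0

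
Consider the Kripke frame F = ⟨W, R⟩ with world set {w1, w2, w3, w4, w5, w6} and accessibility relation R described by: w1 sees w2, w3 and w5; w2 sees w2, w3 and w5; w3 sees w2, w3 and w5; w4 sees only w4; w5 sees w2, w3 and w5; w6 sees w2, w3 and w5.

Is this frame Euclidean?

Euclidean: yes — any two successors of a common world are R-related.

Yes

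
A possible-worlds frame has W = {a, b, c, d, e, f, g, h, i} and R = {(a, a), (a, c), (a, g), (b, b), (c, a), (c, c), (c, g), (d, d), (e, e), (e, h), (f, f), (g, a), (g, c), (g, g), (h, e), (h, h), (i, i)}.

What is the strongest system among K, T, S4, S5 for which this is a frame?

S5

Reflexive (axiom T): yes — every world is R-related to itself.
Transitive (axiom 4): yes — every two-step R-path is closed by a direct edge.
Euclidean (axiom 5): yes — any two successors of a common world are R-related.
So F validates K, T, S4, S5. The strongest is S5.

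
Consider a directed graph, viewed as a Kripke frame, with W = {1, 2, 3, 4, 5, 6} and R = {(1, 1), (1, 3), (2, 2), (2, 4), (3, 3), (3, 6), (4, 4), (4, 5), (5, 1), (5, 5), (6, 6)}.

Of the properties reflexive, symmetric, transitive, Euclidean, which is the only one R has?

Reflexive: yes — every world is R-related to itself.
Symmetric: no — 1 R 3 but not 3 R 1.
Transitive: no — 1 R 3 and 3 R 6, but not 1 R 6.
Euclidean: no — 1 R 3 and 1 R 1, but not 3 R 1.
Only reflexive holds.

reflexive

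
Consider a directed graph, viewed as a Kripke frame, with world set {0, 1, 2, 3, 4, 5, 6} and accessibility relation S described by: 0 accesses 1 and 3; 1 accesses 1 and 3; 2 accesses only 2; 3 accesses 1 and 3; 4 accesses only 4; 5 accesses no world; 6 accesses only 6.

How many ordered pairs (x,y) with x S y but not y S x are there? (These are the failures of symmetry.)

2

Enumerating: (0,1), (0,3).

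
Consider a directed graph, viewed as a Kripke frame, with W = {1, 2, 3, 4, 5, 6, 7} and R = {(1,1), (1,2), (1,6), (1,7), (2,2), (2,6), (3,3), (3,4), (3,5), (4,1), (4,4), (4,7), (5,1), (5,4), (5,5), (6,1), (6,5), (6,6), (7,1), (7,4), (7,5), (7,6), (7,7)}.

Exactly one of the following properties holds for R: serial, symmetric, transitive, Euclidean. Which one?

serial

Serial: yes — every world has a successor (e.g. 1 R 1).
Symmetric: no — 1 R 2 but not 2 R 1.
Transitive: no — 1 R 6 and 6 R 5, but not 1 R 5.
Euclidean: no — 1 R 2 and 1 R 7, but not 2 R 7.
Only serial holds.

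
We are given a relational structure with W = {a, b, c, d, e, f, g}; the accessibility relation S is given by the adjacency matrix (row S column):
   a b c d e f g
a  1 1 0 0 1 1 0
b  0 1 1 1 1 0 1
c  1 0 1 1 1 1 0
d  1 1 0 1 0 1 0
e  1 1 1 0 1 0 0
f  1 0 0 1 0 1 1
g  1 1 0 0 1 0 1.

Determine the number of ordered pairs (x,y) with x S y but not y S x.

9

Enumerating: (a,b), (b,c), (c,a), (c,d), (c,f), (d,a), (f,g), (g,a), (g,e).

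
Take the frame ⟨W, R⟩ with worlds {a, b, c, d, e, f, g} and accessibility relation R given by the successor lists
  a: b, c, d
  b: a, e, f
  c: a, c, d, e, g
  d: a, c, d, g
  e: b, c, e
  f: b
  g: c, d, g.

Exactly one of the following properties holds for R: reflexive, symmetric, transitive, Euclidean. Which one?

symmetric

Reflexive: no — a is not related to itself.
Symmetric: yes — every pair in R has its reverse in R.
Transitive: no — a R b and b R e, but not a R e.
Euclidean: no — a R b and a R c, but not b R c.
Only symmetric holds.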